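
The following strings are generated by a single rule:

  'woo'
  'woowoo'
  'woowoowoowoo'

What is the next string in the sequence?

woowoowoowoowoowoowoowoo

Each string is two copies of the previous one concatenated.
One more doubling of woowoowoowoo gives the answer.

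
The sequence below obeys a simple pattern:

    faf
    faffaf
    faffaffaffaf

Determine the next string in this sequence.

faffaffaffaffaffaffaffaf

Every step duplicates the string.
One more doubling of faffaffaffaf gives the answer.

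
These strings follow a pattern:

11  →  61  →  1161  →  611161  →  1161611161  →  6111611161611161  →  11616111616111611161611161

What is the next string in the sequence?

611161116161116111616111616111611161611161

This is a Fibonacci-style word recurrence s(k) = s(k−2)·s(k−1): e.g. 11·61 = 1161.
So term 8 is 6111611161611161·11616111616111611161611161.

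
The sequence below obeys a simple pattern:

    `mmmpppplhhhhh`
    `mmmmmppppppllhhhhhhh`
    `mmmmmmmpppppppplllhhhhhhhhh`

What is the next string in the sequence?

Each string has the form m^{2n-1} p^{2n} l^{n-1} h^{2n+1}, where the shown terms are n = 2, 3, 4.
At n = 5 the blocks have lengths 9, 10, 4, 11.

mmmmmmmmmppppppppppllllhhhhhhhhhhh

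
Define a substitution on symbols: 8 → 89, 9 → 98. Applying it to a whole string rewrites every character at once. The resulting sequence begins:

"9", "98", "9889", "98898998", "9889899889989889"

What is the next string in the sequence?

98898998899898898998988998898998

Replace each of the 16 characters of 9889899889989889 in place — 98 89 89 98 89 98 98 89 89 98 98 89 98 89 89 98 — and concatenate.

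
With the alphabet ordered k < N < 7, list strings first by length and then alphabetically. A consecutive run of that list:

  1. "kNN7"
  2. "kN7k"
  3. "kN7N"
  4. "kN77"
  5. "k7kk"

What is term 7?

k7k7

Stepping forward 2 times from k7kk: k7kk → k7kN, then the target.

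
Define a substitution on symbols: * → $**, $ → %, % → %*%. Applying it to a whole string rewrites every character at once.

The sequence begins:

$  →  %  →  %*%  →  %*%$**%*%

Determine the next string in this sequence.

%*%$**%*%%$**$**%*%$**%*%

Rewriting each symbol of %*%$**%*%: %→%*%, *→$**, %→%*%, $→%, *→$**, *→$**, %→%*%, *→$**, %→%*%, which concatenates to %*% $** %*% % $** $** %*% $** %*%.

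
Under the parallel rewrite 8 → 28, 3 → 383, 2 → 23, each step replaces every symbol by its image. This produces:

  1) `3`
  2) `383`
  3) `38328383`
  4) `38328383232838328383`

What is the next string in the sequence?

3832838323283832838323383232838328383232838328383

Replace each of the 20 characters of 38328383232838328383 in place — 383 28 383 23 28 383 28 383 23 383 23 28 383 28 383 23 28 383 28 383 — and concatenate.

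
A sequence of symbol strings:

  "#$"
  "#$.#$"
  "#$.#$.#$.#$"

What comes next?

s(k+1) = s(k)·.·s(k) — each term doubles the last with '.' between the halves.
One more doubling of #$.#$.#$.#$ gives the answer.

#$.#$.#$.#$.#$.#$.#$.#$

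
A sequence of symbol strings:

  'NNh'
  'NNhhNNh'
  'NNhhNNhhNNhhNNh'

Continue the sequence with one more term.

Every step duplicates the string with 'h' between the halves.
Doubling NNhhNNhhNNhhNNh with 'h' between the halves:

NNhhNNhhNNhhNNhhNNhhNNhhNNhhNNh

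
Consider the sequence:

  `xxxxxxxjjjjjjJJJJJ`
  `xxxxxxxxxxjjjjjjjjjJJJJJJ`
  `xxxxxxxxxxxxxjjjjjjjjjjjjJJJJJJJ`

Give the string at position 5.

Reading off run lengths: x runs 7, 10, 13; j runs 6, 9, 12; J runs 5, 6, 7 — each is linear in n, where the shown terms are n = 2, 3, 4.
For term 5, n = 6, so the run lengths are 19, 18, 9.

xxxxxxxxxxxxxxxxxxxjjjjjjjjjjjjjjjjjjJJJJJJJJJ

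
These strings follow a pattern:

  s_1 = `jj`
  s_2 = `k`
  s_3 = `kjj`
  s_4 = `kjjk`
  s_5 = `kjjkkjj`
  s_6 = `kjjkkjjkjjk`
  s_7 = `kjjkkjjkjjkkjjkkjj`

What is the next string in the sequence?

From term 3 onward, concatenate the last term with the second-to-last: k·jj = kjj, kjj·k = kjjk, …
So term 8 is kjjkkjjkjjkkjjkkjj·kjjkkjjkjjk.

kjjkkjjkjjkkjjkkjjkjjkkjjkjjk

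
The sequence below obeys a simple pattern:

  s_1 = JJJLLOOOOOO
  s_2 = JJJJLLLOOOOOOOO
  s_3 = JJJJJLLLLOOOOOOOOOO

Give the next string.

JJJJJJLLLLLOOOOOOOOOOOO

The n-th term is n J's then n-1 L's then 2n O's, where the shown terms are n = 3, 4, 5.
For the next term, n = 6, so the run lengths are 6, 5, 12.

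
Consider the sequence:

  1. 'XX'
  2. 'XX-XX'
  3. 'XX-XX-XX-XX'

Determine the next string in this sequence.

XX-XX-XX-XX-XX-XX-XX-XX

Each string is two copies of the previous one joined by '-'.
So the next term is two copies of XX-XX-XX-XX with '-' between the halves.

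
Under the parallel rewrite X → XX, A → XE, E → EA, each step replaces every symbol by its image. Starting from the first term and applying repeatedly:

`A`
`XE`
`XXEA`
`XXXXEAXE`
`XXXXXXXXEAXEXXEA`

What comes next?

XXXXXXXXXXXXXXXXEAXEXXEAXXXXEAXE

φ(XXXXXXXXEAXEXXEA) expands symbol-by-symbol to XX XX XX XX XX XX XX XX EA XE XX EA XX XX EA XE; joining the 16 pieces gives the next term.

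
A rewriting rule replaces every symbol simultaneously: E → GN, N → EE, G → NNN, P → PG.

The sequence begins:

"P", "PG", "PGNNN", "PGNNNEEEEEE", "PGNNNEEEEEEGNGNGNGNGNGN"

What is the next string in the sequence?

PGNNNEEEEEEGNGNGNGNGNGNNNNEENNNEENNNEENNNEENNNEENNNEE

φ(PGNNNEEEEEEGNGNGNGNGNGN) expands symbol-by-symbol to PG NNN EE EE EE GN GN GN GN GN GN NNN EE NNN EE NNN EE NNN EE NNN EE NNN EE; joining the 23 pieces gives the next term.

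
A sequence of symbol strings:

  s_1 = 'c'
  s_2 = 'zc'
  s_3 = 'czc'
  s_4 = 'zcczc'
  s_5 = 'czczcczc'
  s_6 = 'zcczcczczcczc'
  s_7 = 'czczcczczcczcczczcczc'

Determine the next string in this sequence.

zcczcczczcczcczczcczczcczcczczcczc

Each term (from the third on) is the two preceding terms concatenated in order: term 3 = c·zc = czc.
So term 8 is zcczcczczcczc·czczcczczcczcczczcczc.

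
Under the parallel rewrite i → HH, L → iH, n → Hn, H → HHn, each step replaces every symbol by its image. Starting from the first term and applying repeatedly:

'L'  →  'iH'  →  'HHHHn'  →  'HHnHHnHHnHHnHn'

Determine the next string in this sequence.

HHnHHnHnHHnHHnHnHHnHHnHnHHnHHnHnHHnHn

Replace each of the 14 characters of HHnHHnHHnHHnHn in place — HHn HHn Hn HHn HHn Hn HHn HHn Hn HHn HHn Hn HHn Hn — and concatenate.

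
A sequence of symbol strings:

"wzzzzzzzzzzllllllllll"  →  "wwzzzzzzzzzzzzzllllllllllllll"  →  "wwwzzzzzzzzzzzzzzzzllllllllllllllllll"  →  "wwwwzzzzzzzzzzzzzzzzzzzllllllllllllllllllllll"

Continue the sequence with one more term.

The n-th term is n-2 w's then 3n+1 z's then 4n-2 l's, where the shown terms are n = 3, 4, 5, 6.
Setting n = 7 gives 5, 22, 26 characters in each block.

wwwwwzzzzzzzzzzzzzzzzzzzzzzllllllllllllllllllllllllll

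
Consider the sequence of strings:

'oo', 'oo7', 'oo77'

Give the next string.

Every step adds 7 to the end: s(k+1) = s(k)·7.
So the next term is oo77·7.

oo777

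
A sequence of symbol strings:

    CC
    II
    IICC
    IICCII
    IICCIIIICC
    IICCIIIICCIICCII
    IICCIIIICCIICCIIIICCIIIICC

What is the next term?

This is a Fibonacci-style word recurrence s(k) = s(k−1)·s(k−2): e.g. II·CC = IICC.
The next term joins IICCIIIICCIICCIIIICCIIIICC and IICCIIIICCIICCII.

IICCIIIICCIICCIIIICCIIIICCIICCIIIICCIICCII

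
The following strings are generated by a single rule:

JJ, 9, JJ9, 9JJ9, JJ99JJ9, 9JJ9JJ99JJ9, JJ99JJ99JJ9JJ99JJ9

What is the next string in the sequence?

9JJ9JJ99JJ9JJ99JJ99JJ9JJ99JJ9

Each term (from the third on) is the two preceding terms concatenated in order: term 3 = JJ·9 = JJ9.
So term 8 is 9JJ9JJ99JJ9·JJ99JJ99JJ9JJ99JJ9.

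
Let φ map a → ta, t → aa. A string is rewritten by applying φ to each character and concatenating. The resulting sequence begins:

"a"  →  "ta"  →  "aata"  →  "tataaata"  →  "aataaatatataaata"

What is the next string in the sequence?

tataaatatataaataaataaatatataaata

Replace each of the 16 characters of aataaatatataaata in place — ta ta aa ta ta ta aa ta aa ta aa ta ta ta aa ta — and concatenate.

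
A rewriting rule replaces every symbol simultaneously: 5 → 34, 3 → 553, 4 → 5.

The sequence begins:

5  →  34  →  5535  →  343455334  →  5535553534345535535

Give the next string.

343455334343455334553555353434553343455334

φ(5535553534345535535) expands symbol-by-symbol to 34 34 553 34 34 34 553 34 553 5 553 5 34 34 553 34 34 553 34; joining the 19 pieces gives the next term.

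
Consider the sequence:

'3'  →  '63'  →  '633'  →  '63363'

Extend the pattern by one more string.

From term 3 onward, concatenate the last term with the second-to-last: 63·3 = 633, 633·63 = 63363, …
Continuing: 63363 · 633 gives term 5.

63363633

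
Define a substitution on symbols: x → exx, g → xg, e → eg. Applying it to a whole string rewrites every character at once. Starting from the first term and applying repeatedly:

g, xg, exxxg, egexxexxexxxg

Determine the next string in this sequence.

egxgegexxexxegexxexxegexxexxexxxg

Replace each of the 13 characters of egexxexxexxxg in place — eg xg eg exx exx eg exx exx eg exx exx exx xg — and concatenate.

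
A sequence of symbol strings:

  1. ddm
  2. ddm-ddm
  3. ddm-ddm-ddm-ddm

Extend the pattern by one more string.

Each string is two copies of the previous one joined by '-'.
Doubling ddm-ddm-ddm-ddm with '-' between the halves:

ddm-ddm-ddm-ddm-ddm-ddm-ddm-ddm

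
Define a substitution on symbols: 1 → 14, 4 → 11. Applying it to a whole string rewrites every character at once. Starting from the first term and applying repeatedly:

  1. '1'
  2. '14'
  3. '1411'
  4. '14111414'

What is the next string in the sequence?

1411141414111411

Rewriting each symbol of 14111414: 1→14, 4→11, 1→14, 1→14, 1→14, 4→11, 1→14, 4→11, which concatenates to 14 11 14 14 14 11 14 11.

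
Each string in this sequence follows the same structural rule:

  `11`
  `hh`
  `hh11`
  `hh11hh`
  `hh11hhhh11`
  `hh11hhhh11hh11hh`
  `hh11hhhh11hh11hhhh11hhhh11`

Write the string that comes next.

hh11hhhh11hh11hhhh11hhhh11hh11hhhh11hh11hh

Each term (from the third on) is the previous term followed by the one before it: term 3 = hh·11 = hh11.
So term 8 is hh11hhhh11hh11hhhh11hhhh11·hh11hhhh11hh11hh.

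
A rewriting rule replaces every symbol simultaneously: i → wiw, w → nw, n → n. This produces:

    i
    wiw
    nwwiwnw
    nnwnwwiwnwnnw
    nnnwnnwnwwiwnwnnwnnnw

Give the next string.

Applying the rule to each of the 21 symbols of nnnwnnwnwwiwnwnnwnnnw gives the pieces n n n nw n n nw n nw nw wiw nw n nw n n nw n n n nw, which concatenate to the answer.

nnnnwnnnwnnwnwwiwnwnnwnnnwnnnnw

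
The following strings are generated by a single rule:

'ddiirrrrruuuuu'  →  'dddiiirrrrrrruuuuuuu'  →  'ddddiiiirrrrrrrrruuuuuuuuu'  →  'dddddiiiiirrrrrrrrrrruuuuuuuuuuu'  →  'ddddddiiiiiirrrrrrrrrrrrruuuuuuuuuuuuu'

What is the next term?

The n-th term is n d's then n i's then 2n+1 r's then 2n+1 u's, where the shown terms are n = 2, 3, 4, 5, 6.
At n = 7 the blocks have lengths 7, 7, 15, 15.

dddddddiiiiiiirrrrrrrrrrrrrrruuuuuuuuuuuuuuu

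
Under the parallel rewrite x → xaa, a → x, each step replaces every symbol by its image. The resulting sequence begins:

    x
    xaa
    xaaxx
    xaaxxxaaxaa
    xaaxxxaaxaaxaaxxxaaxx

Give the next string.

Rewriting the 21 symbols of xaaxxxaaxaaxaaxxxaaxx one by one yields xaa x x xaa xaa xaa x x xaa x x xaa x x xaa xaa xaa x x xaa xaa; concatenated:

xaaxxxaaxaaxaaxxxaaxxxaaxxxaaxaaxaaxxxaaxaa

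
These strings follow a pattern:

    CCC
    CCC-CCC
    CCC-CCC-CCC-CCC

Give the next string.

CCC-CCC-CCC-CCC-CCC-CCC-CCC-CCC

s(k+1) = s(k)·-·s(k) — each term doubles the last with '-' between the halves.
One more doubling of CCC-CCC-CCC-CCC gives the answer.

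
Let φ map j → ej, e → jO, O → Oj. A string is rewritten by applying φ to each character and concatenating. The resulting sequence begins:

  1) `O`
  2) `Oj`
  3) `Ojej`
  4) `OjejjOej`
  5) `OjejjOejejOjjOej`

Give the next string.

Rewriting the 16 symbols of OjejjOejejOjjOej one by one yields Oj ej jO ej ej Oj jO ej jO ej Oj ej ej Oj jO ej; concatenated:

OjejjOejejOjjOejjOejOjejejOjjOej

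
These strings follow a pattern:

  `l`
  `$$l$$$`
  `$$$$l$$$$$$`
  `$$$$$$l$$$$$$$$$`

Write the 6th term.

s(k+1) = $$·s(k)·$$$, so each term gains $$ as a prefix and $$$ as a suffix.
From $$$$$$l$$$$$$$$$, 2 further steps: $$$$$$l$$$$$$$$$ → $$$$$$$$l$$$$$$$$$$$$ → (answer).

$$$$$$$$$$l$$$$$$$$$$$$$$$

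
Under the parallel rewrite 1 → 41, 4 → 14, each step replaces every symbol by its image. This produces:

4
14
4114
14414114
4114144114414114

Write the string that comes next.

φ(4114144114414114) expands symbol-by-symbol to 14 41 41 14 41 14 14 41 41 14 14 41 14 41 41 14; joining the 16 pieces gives the next term.

14414114411414414114144114414114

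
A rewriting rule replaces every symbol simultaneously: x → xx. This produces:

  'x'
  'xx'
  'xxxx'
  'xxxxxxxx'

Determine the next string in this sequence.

xxxxxxxxxxxxxxxx

Apply φ to xxxxxxxx symbol by symbol: x→xx, x→xx, x→xx, x→xx, x→xx, x→xx, x→xx, x→xx; joined: xx xx xx xx xx xx xx xx.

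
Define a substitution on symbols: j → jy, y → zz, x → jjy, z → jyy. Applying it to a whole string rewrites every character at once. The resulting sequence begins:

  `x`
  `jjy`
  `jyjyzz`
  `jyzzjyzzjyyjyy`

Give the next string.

jyzzjyyjyyjyzzjyyjyyjyzzzzjyzzzz

Replace each of the 14 characters of jyzzjyzzjyyjyy in place — jy zz jyy jyy jy zz jyy jyy jy zz zz jy zz zz — and concatenate.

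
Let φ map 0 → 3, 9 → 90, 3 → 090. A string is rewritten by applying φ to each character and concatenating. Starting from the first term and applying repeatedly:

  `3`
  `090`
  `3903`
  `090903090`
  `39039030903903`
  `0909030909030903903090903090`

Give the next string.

39039030903903903090390309090309039039030903903

Applying the rule to each of the 28 symbols of 0909030909030903903090903090 gives the pieces 3 90 3 90 3 090 3 90 3 90 3 090 3 90 3 090 90 3 090 3 90 3 90 3 090 3 90 3, which concatenate to the answer.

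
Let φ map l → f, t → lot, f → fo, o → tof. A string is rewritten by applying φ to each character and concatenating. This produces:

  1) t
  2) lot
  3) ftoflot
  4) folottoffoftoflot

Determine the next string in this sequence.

Replace each of the 17 characters of folottoffoftoflot in place — fo tof f tof lot lot tof fo fo tof fo lot tof fo f tof lot — and concatenate.

fotofftoflotlottoffofotoffolottoffoftoflot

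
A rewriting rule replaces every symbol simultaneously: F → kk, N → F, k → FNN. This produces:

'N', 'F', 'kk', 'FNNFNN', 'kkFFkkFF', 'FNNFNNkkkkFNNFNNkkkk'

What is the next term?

φ(FNNFNNkkkkFNNFNNkkkk) expands symbol-by-symbol to kk F F kk F F FNN FNN FNN FNN kk F F kk F F FNN FNN FNN FNN; joining the 20 pieces gives the next term.

kkFFkkFFFNNFNNFNNFNNkkFFkkFFFNNFNNFNNFNN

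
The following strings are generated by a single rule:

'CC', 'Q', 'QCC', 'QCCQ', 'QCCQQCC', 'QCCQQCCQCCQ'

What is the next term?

QCCQQCCQCCQQCCQQCC

From term 3 onward, concatenate the last term with the second-to-last: Q·CC = QCC, QCC·Q = QCCQ, …
So term 7 is QCCQQCCQCCQ·QCCQQCC.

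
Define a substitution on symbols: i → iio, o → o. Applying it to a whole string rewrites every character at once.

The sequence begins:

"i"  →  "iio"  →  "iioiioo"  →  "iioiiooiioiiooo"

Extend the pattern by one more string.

iioiiooiioiioooiioiiooiioiioooo

Applying the rule to each of the 15 symbols of iioiiooiioiiooo gives the pieces iio iio o iio iio o o iio iio o iio iio o o o, which concatenate to the answer.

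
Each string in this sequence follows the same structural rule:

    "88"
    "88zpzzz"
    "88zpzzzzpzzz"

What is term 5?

88zpzzzzpzzzzpzzzzpzzz

Each term is the previous one with zpzzz appended.
From 88zpzzzzpzzz, 2 further steps: 88zpzzzzpzzz → 88zpzzzzpzzzzpzzz → (answer).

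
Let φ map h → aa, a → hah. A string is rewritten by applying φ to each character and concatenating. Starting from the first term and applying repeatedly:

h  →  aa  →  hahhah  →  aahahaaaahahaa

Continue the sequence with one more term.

Replace each of the 14 characters of aahahaaaahahaa in place — hah hah aa hah aa hah hah hah hah aa hah aa hah hah — and concatenate.

hahhahaahahaahahhahhahhahaahahaahahhah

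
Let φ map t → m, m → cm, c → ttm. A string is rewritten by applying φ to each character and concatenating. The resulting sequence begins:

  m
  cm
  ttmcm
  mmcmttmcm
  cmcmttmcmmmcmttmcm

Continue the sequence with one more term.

Applying the rule to each of the 18 symbols of cmcmttmcmmmcmttmcm gives the pieces ttm cm ttm cm m m cm ttm cm cm cm ttm cm m m cm ttm cm, which concatenate to the answer.

ttmcmttmcmmmcmttmcmcmcmttmcmmmcmttmcm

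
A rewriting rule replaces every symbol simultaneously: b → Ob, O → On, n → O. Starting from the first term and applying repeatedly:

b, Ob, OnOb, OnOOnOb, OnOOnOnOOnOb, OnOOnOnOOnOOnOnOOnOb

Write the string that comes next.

Applying the rule to each of the 20 symbols of OnOOnOnOOnOOnOnOOnOb gives the pieces On O On On O On O On On O On On O On O On On O On Ob, which concatenate to the answer.

OnOOnOnOOnOOnOnOOnOnOOnOOnOnOOnOb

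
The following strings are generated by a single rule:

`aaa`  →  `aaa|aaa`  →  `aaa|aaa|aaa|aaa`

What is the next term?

s(k+1) = s(k)·|·s(k) — each term doubles the last with '|' between the halves.
So the next term is two copies of aaa|aaa|aaa|aaa with '|' between the halves.

aaa|aaa|aaa|aaa|aaa|aaa|aaa|aaa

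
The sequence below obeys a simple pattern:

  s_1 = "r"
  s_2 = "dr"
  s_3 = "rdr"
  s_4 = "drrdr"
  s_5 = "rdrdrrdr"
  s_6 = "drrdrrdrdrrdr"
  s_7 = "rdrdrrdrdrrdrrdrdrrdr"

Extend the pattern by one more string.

drrdrrdrdrrdrrdrdrrdrdrrdrrdrdrrdr

Each term (from the third on) is the two preceding terms concatenated in order: term 3 = r·dr = rdr.
Continuing: drrdrrdrdrrdr · rdrdrrdrdrrdrrdrdrrdr gives term 8.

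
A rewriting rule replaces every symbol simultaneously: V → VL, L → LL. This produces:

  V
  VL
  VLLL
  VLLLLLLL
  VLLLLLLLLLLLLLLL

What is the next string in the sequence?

VLLLLLLLLLLLLLLLLLLLLLLLLLLLLLLL

Replace each of the 16 characters of VLLLLLLLLLLLLLLL in place — VL LL LL LL LL LL LL LL LL LL LL LL LL LL LL LL — and concatenate.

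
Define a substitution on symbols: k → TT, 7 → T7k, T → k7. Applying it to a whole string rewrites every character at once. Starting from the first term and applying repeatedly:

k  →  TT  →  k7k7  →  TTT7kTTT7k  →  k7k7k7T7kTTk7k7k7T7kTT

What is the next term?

Rewriting the 22 symbols of k7k7k7T7kTTk7k7k7T7kTT one by one yields TT T7k TT T7k TT T7k k7 T7k TT k7 k7 TT T7k TT T7k TT T7k k7 T7k TT k7 k7; concatenated:

TTT7kTTT7kTTT7kk7T7kTTk7k7TTT7kTTT7kTTT7kk7T7kTTk7k7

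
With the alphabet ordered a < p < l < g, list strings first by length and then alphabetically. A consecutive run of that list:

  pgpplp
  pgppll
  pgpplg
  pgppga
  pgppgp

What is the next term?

pgppgl

The successor of pgppgp increments the rightmost position that isn't already g and resets every position after it to a.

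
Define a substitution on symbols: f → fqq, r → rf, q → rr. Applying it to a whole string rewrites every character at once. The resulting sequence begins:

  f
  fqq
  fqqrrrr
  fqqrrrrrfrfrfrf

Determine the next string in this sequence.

Rewriting the 15 symbols of fqqrrrrrfrfrfrf one by one yields fqq rr rr rf rf rf rf rf fqq rf fqq rf fqq rf fqq; concatenated:

fqqrrrrrfrfrfrfrffqqrffqqrffqqrffqq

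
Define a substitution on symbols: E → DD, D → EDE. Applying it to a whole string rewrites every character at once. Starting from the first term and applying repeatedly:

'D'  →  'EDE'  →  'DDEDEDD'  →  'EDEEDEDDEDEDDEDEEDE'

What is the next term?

DDEDEDDDDEDEDDEDEEDEDDEDEDDEDEEDEDDEDEDDDDEDEDD

Applying the rule to each of the 19 symbols of EDEEDEDDEDEDDEDEEDE gives the pieces DD EDE DD DD EDE DD EDE EDE DD EDE DD EDE EDE DD EDE DD DD EDE DD, which concatenate to the answer.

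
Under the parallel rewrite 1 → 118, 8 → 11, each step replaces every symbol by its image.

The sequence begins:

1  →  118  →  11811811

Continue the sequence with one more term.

Rewriting each symbol of 11811811: 1→118, 1→118, 8→11, 1→118, 1→118, 8→11, 1→118, 1→118, which concatenates to 118 118 11 118 118 11 118 118.

1181181111811811118118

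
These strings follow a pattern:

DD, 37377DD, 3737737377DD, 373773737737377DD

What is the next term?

The strings grow by a fixed prefix 37377 each time.
Applying this once more to 373773737737377DD:

37377373773737737377DD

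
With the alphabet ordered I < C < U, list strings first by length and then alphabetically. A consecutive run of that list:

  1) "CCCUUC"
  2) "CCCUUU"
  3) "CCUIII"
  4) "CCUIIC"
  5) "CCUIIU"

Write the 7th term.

CCUICC

Advancing 2 positions from CCUIIU through CCUIIU → CCUICI reaches term 7.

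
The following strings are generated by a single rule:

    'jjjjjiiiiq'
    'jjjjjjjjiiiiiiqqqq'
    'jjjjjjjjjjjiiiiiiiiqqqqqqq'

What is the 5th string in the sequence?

jjjjjjjjjjjjjjjjjiiiiiiiiiiiiqqqqqqqqqqqqq

Each string has the form j^{3n+2} i^{2n+2} q^{3n-2} (n = 1, 2, …).
For term 5, n = 5, so the run lengths are 17, 12, 13.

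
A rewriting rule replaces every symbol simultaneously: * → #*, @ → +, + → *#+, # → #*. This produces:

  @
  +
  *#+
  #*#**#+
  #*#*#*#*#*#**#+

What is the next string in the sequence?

Rewriting the 15 symbols of #*#*#*#*#*#**#+ one by one yields #* #* #* #* #* #* #* #* #* #* #* #* #* #* *#+; concatenated:

#*#*#*#*#*#*#*#*#*#*#*#*#*#**#+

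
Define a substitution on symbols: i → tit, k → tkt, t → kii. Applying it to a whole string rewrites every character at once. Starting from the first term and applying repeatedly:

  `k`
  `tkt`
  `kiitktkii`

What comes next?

Apply φ to kiitktkii symbol by symbol: k→tkt, i→tit, i→tit, t→kii, k→tkt, t→kii, k→tkt, i→tit, i→tit; joined: tkt tit tit kii tkt kii tkt tit tit.

tkttittitkiitktkiitkttittit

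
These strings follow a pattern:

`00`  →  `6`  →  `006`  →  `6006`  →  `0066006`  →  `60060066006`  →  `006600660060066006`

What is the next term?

60060066006006600660060066006

This is a Fibonacci-style word recurrence s(k) = s(k−2)·s(k−1): e.g. 00·6 = 006.
The next term joins 60060066006 and 006600660060066006.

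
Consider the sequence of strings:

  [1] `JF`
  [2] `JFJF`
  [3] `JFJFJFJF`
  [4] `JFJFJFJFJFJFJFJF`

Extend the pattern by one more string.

JFJFJFJFJFJFJFJFJFJFJFJFJFJFJFJF

s(k+1) = s(k)·s(k) — each term doubles the last.
One more doubling of JFJFJFJFJFJFJFJF gives the answer.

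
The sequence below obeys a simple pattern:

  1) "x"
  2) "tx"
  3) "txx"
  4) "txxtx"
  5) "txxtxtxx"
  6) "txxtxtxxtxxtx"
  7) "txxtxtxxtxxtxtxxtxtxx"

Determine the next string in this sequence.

txxtxtxxtxxtxtxxtxtxxtxxtxtxxtxxtx

This is a Fibonacci-style word recurrence s(k) = s(k−1)·s(k−2): e.g. tx·x = txx.
The next term joins txxtxtxxtxxtxtxxtxtxx and txxtxtxxtxxtx.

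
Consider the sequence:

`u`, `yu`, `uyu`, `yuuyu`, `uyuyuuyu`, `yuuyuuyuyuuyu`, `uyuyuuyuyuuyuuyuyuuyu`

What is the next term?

yuuyuuyuyuuyuuyuyuuyuyuuyuuyuyuuyu

From term 3 onward, concatenate the second-to-last term with the last: u·yu = uyu, yu·uyu = yuuyu, …
The next term joins yuuyuuyuyuuyu and uyuyuuyuyuuyuuyuyuuyu.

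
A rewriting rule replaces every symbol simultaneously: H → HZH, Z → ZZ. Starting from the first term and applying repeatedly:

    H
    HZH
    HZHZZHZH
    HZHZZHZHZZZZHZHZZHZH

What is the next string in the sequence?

Rewriting the 20 symbols of HZHZZHZHZZZZHZHZZHZH one by one yields HZH ZZ HZH ZZ ZZ HZH ZZ HZH ZZ ZZ ZZ ZZ HZH ZZ HZH ZZ ZZ HZH ZZ HZH; concatenated:

HZHZZHZHZZZZHZHZZHZHZZZZZZZZHZHZZHZHZZZZHZHZZHZH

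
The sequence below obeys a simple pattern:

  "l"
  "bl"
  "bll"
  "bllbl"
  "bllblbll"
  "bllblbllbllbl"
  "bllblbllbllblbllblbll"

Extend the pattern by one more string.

bllblbllbllblbllblbllbllblbllbllbl

Each term (from the third on) is the previous term followed by the one before it: term 3 = bl·l = bll.
The next term joins bllblbllbllblbllblbll and bllblbllbllbl.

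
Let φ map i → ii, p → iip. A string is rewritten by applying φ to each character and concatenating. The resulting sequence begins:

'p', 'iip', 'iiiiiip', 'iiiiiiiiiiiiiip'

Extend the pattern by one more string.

iiiiiiiiiiiiiiiiiiiiiiiiiiiiiip

φ(iiiiiiiiiiiiiip) expands symbol-by-symbol to ii ii ii ii ii ii ii ii ii ii ii ii ii ii iip; joining the 15 pieces gives the next term.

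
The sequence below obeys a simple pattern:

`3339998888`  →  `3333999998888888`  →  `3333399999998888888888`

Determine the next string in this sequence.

Term n consists of n+2 3's, followed by 2n+1 9's, followed by 3n+1 8's (n = 1, 2, …).
At n = 4 the blocks have lengths 6, 9, 13.

3333339999999998888888888888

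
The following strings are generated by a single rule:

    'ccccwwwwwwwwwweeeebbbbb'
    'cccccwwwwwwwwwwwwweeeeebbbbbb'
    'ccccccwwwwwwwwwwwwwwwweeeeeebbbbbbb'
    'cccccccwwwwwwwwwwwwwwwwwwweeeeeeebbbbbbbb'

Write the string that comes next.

ccccccccwwwwwwwwwwwwwwwwwwwwwweeeeeeeebbbbbbbbb

Term n consists of n+1 c's, followed by 3n+1 w's, followed by n+1 e's, followed by n+2 b's, where the shown terms are n = 3, 4, 5, 6.
At n = 7 the blocks have lengths 8, 22, 8, 9.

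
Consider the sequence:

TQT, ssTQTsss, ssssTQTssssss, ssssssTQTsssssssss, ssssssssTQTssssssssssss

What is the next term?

s(k+1) = ss·s(k)·sss, so each term gains ss as a prefix and sss as a suffix.
One more step from ssssssssTQTssssssssssss gives the answer.

ssssssssssTQTsssssssssssssss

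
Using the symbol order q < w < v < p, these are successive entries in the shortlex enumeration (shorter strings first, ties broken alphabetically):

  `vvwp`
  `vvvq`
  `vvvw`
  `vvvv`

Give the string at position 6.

vvpq

Continuing the enumeration 2 steps past vvvv: vvvv → vvvp → (answer).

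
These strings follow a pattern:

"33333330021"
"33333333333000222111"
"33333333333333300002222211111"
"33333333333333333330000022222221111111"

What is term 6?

33333333333333333333333333300000002222222222211111111111

Reading off run lengths: 3 runs 7, 11, 15, 19; 0 runs 2, 3, 4, 5; 2 runs 1, 3, 5, 7; 1 runs 1, 3, 5, 7 — each is linear in n (n = 1, 2, …).
For term 6, n = 6, so the run lengths are 27, 7, 11, 11.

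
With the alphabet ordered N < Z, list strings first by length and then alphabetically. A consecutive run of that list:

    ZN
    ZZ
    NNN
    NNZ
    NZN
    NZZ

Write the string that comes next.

ZNN

Treat NZZ as a base-2 numeral over the given alphabet and add one, carrying through any trailing Z's.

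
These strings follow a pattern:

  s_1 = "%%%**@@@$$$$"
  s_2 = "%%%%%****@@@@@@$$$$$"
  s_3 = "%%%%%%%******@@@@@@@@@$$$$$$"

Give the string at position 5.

%%%%%%%%%%%**********@@@@@@@@@@@@@@@$$$$$$$$

Each string has the form %^{2n+1} *^{2n} @^{3n} $^{n+3} (n = 1, 2, …).
At n = 5 the blocks have lengths 11, 10, 15, 8.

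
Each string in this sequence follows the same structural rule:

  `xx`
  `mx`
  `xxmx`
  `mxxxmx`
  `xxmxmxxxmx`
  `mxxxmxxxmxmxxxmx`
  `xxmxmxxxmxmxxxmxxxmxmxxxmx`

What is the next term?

From term 3 onward, concatenate the second-to-last term with the last: xx·mx = xxmx, mx·xxmx = mxxxmx, …
The next term joins mxxxmxxxmxmxxxmx and xxmxmxxxmxmxxxmxxxmxmxxxmx.

mxxxmxxxmxmxxxmxxxmxmxxxmxmxxxmxxxmxmxxxmx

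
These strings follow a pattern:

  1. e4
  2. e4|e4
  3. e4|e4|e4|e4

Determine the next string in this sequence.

s(k+1) = s(k)·|·s(k) — each term doubles the last with '|' between the halves.
So the next term is two copies of e4|e4|e4|e4 with '|' between the halves.

e4|e4|e4|e4|e4|e4|e4|e4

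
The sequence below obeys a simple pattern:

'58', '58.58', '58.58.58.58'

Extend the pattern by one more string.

Each string is two copies of the previous one joined by '.'.
Doubling 58.58.58.58 with '.' between the halves:

58.58.58.58.58.58.58.58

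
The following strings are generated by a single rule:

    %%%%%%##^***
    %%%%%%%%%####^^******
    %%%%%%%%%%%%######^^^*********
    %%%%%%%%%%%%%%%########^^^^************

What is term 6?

%%%%%%%%%%%%%%%%%%%%%############^^^^^^******************

Each string has the form %^{3n+3} #^{2n} ^^{n} *^{3n} (n = 1, 2, …).
For term 6, n = 6, so the run lengths are 21, 12, 6, 18.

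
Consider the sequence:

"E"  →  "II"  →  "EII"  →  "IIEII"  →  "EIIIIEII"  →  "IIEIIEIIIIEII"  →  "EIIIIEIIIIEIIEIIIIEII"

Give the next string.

From term 3 onward, concatenate the second-to-last term with the last: E·II = EII, II·EII = IIEII, …
So term 8 is IIEIIEIIIIEII·EIIIIEIIIIEIIEIIIIEII.

IIEIIEIIIIEIIEIIIIEIIIIEIIEIIIIEII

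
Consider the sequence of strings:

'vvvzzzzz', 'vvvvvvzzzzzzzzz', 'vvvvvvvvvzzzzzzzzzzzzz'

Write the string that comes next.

vvvvvvvvvvvvzzzzzzzzzzzzzzzzz

Reading off run lengths: v runs 3, 6, 9; z runs 5, 9, 13 — each is linear in n (n = 1, 2, …).
At n = 4 the blocks have lengths 12, 17.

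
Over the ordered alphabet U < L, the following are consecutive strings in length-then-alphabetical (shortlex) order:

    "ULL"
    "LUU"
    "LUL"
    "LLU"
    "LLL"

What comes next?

UUUU

After LLL the length-3 strings are exhausted; the first length-4 string is 4 copies of U.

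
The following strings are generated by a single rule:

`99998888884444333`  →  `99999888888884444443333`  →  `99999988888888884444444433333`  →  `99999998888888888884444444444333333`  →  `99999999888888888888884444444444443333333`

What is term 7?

99999999998888888888888888884444444444444444333333333

Each string has the form 9^{n+1} 8^{2n} 4^{2n-2} 3^{n}, where the shown terms are n = 3, 4, 5, 6, 7.
At n = 9 the blocks have lengths 10, 18, 16, 9.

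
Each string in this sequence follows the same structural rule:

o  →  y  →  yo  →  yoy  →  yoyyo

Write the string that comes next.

From term 3 onward, concatenate the last term with the second-to-last: y·o = yo, yo·y = yoy, …
Continuing: yoyyo · yoy gives term 6.

yoyyoyoy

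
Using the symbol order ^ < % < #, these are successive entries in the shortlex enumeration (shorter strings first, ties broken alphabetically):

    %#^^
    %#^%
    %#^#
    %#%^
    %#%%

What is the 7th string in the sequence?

Stepping forward 2 times from %#%%: %#%% → %#%#, then the target.

%##^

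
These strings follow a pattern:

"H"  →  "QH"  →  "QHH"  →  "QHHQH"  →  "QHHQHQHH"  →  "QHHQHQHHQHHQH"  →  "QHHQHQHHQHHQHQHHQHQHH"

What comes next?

QHHQHQHHQHHQHQHHQHQHHQHHQHQHHQHHQH

From term 3 onward, concatenate the last term with the second-to-last: QH·H = QHH, QHH·QH = QHHQH, …
So term 8 is QHHQHQHHQHHQHQHHQHQHH·QHHQHQHHQHHQH.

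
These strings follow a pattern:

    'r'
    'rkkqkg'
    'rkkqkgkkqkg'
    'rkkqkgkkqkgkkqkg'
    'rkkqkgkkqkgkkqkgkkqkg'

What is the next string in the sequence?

rkkqkgkkqkgkkqkgkkqkgkkqkg

The strings grow by a fixed suffix kkqkg each time.
One more step from rkkqkgkkqkgkkqkgkkqkg gives the answer.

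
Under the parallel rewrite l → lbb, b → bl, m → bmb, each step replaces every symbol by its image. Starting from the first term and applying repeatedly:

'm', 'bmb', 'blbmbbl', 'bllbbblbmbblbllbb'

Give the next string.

bllbblbbblblbllbbblbmbblbllbbbllbblbbblbl

φ(bllbbblbmbblbllbb) expands symbol-by-symbol to bl lbb lbb bl bl bl lbb bl bmb bl bl lbb bl lbb lbb bl bl; joining the 17 pieces gives the next term.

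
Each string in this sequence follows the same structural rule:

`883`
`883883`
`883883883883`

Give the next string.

883883883883883883883883

s(k+1) = s(k)·s(k) — each term doubles the last.
So the next term is two copies of 883883883883.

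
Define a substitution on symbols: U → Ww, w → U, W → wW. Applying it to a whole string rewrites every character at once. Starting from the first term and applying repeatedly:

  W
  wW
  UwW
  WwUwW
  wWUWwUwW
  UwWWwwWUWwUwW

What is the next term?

Rewriting the 13 symbols of UwWWwwWUWwUwW one by one yields Ww U wW wW U U wW Ww wW U Ww U wW; concatenated:

WwUwWwWUUwWWwwWUWwUwW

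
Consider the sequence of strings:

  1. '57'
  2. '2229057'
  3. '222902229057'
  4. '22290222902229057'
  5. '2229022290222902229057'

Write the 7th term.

Each term is the previous one with 22290 prepended.
From 2229022290222902229057, 2 further steps: 2229022290222902229057 → 222902229022290222902229057 → (answer).

22290222902229022290222902229057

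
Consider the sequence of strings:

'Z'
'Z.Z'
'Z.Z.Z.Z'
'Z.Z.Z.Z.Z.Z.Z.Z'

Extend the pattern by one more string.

Z.Z.Z.Z.Z.Z.Z.Z.Z.Z.Z.Z.Z.Z.Z.Z

Each string is two copies of the previous one joined by '.'.
So the next term is two copies of Z.Z.Z.Z.Z.Z.Z.Z with '.' between the halves.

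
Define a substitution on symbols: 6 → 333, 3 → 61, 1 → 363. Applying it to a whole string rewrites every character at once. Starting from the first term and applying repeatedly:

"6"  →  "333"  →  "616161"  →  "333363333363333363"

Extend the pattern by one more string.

616161613336161616161333616161616133361

Replace each of the 18 characters of 333363333363333363 in place — 61 61 61 61 333 61 61 61 61 61 333 61 61 61 61 61 333 61 — and concatenate.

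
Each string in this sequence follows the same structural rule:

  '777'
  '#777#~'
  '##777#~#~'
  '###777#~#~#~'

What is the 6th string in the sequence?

#####777#~#~#~#~#~

Each term wraps the previous one in # on the left and #~ on the right.
From ###777#~#~#~, 2 further steps: ###777#~#~#~ → ####777#~#~#~#~ → (answer).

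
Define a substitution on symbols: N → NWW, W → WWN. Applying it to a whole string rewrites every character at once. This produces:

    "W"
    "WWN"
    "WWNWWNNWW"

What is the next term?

Rewriting each symbol of WWNWWNNWW: W→WWN, W→WWN, N→NWW, W→WWN, W→WWN, N→NWW, N→NWW, W→WWN, W→WWN, which concatenates to WWN WWN NWW WWN WWN NWW NWW WWN WWN.

WWNWWNNWWWWNWWNNWWNWWWWNWWN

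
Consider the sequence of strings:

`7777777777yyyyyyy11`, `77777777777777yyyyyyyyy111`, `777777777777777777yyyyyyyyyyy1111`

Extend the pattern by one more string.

Reading off run lengths: 7 runs 10, 14, 18; y runs 7, 9, 11; 1 runs 2, 3, 4 — each is linear in n, where the shown terms are n = 2, 3, 4.
For the next term, n = 5, so the run lengths are 22, 13, 5.

7777777777777777777777yyyyyyyyyyyyy11111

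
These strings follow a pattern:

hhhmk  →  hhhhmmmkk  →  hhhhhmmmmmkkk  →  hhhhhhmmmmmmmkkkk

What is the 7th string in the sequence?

Each string has the form h^{n+2} m^{2n-1} k^{n} (n = 1, 2, …).
At n = 7 the blocks have lengths 9, 13, 7.

hhhhhhhhhmmmmmmmmmmmmmkkkkkkk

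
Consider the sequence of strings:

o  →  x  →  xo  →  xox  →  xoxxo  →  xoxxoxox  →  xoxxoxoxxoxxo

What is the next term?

This is a Fibonacci-style word recurrence s(k) = s(k−1)·s(k−2): e.g. x·o = xo.
Continuing: xoxxoxoxxoxxo · xoxxoxox gives term 8.

xoxxoxoxxoxxoxoxxoxox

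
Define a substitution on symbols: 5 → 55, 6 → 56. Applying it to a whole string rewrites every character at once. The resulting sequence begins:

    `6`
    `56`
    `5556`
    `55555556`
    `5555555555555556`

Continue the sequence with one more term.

55555555555555555555555555555556

Applying the rule to each of the 16 symbols of 5555555555555556 gives the pieces 55 55 55 55 55 55 55 55 55 55 55 55 55 55 55 56, which concatenate to the answer.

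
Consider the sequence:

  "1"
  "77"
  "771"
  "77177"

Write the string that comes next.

77177771

This is a Fibonacci-style word recurrence s(k) = s(k−1)·s(k−2): e.g. 77·1 = 771.
The next term joins 77177 and 771.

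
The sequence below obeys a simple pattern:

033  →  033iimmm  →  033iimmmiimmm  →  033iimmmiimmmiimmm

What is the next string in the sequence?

Every step adds iimmm to the end: s(k+1) = s(k)·iimmm.
So the next term is 033iimmmiimmmiimmm·iimmm.

033iimmmiimmmiimmmiimmm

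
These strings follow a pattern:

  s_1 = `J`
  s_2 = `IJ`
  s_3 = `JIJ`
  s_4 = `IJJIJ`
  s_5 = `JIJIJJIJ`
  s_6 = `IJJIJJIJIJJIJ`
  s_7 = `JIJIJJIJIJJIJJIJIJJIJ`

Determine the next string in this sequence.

This is a Fibonacci-style word recurrence s(k) = s(k−2)·s(k−1): e.g. J·IJ = JIJ.
Continuing: IJJIJJIJIJJIJ · JIJIJJIJIJJIJJIJIJJIJ gives term 8.

IJJIJJIJIJJIJJIJIJJIJIJJIJJIJIJJIJ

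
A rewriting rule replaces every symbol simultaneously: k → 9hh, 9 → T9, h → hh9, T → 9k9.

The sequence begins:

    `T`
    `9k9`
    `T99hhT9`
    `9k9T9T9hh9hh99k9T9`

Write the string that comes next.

Replace each of the 18 characters of 9k9T9T9hh9hh99k9T9 in place — T9 9hh T9 9k9 T9 9k9 T9 hh9 hh9 T9 hh9 hh9 T9 T9 9hh T9 9k9 T9 — and concatenate.

T99hhT99k9T99k9T9hh9hh9T9hh9hh9T9T99hhT99k9T9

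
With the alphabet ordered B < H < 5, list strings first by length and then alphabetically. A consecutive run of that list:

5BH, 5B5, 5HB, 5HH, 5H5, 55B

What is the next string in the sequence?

55H

The successor of 55B increments the rightmost position that isn't already 5 and resets every position after it to B.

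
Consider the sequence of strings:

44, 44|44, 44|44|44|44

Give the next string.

44|44|44|44|44|44|44|44

Every step duplicates the string with '|' between the halves.
So the next term is two copies of 44|44|44|44 with '|' between the halves.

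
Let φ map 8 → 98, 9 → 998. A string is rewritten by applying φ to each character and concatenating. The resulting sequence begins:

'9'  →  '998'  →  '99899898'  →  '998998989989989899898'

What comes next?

9989989899899898998989989989899899898998989989989899898

Applying the rule to each of the 21 symbols of 998998989989989899898 gives the pieces 998 998 98 998 998 98 998 98 998 998 98 998 998 98 998 98 998 998 98 998 98, which concatenate to the answer.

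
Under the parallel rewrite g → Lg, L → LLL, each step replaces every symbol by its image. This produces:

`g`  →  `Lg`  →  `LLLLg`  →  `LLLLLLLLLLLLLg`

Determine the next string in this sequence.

LLLLLLLLLLLLLLLLLLLLLLLLLLLLLLLLLLLLLLLLg

Applying the rule to each of the 14 symbols of LLLLLLLLLLLLLg gives the pieces LLL LLL LLL LLL LLL LLL LLL LLL LLL LLL LLL LLL LLL Lg, which concatenate to the answer.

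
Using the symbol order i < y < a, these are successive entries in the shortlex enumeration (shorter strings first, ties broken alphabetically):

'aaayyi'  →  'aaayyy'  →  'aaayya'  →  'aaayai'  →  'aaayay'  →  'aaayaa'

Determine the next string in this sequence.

aaaaii

Find the rightmost character of aaayaa below a, bump it to the next letter, and reset everything to its right to i.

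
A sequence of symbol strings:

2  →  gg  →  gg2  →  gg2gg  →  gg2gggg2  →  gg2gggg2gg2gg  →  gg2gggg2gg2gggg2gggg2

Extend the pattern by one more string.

gg2gggg2gg2gggg2gggg2gg2gggg2gg2gg

Each term (from the third on) is the previous term followed by the one before it: term 3 = gg·2 = gg2.
Continuing: gg2gggg2gg2gggg2gggg2 · gg2gggg2gg2gg gives term 8.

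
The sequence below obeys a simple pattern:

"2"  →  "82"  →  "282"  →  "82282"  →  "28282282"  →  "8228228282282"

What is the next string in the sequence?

282822828228228282282

From term 3 onward, concatenate the second-to-last term with the last: 2·82 = 282, 82·282 = 82282, …
The next term joins 28282282 and 8228228282282.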